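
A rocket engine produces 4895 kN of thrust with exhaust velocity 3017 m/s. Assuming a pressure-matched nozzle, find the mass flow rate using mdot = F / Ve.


mdot = F / Ve = 4895000 / 3017 = 1622.5 kg/s

1622.5 kg/s


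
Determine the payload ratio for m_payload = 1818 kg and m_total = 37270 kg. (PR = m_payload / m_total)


PR = 1818 / 37270 = 0.0488

0.0488


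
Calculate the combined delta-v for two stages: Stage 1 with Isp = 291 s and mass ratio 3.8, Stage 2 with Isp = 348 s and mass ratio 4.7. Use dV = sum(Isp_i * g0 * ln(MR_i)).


dV1 = 291 * 9.81 * ln(3.8) = 3811.0 m/s
dV2 = 348 * 9.81 * ln(4.7) = 5283.2 m/s
Total dV = 3811.0 + 5283.2 = 9094.2 m/s ~ 9094 m/s

9094 m/s


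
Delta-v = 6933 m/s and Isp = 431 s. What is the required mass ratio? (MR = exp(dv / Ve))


Ve = 431 * 9.81 = 4228.11 m/s
MR = exp(6933 / 4228.11) = 5.154

5.154


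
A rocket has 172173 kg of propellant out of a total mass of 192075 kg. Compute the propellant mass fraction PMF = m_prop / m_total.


PMF = 172173 / 192075 = 0.896

0.896


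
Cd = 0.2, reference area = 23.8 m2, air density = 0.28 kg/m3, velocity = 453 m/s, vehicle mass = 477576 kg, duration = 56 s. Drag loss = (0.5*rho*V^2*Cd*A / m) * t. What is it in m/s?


D = 0.5 * 0.28 * 453^2 * 0.2 * 23.8 = 136751.28 N
a = 136751.28 / 477576 = 0.2863 m/s2
dV = 0.2863 * 56 = 16.0 m/s

16.0 m/s


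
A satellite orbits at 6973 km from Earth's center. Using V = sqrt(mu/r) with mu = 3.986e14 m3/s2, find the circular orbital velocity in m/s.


V = sqrt(3.986e14 / 6973000) = 7561 m/s

7561 m/s


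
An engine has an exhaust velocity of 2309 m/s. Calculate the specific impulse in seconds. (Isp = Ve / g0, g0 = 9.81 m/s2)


Isp = Ve / g0 = 2309 / 9.81 = 235.4 s

235.4 s


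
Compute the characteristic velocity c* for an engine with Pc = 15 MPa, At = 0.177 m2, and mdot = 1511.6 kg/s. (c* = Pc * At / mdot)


c* = 15e6 * 0.177 / 1511.6 = 1756 m/s

1756 m/s


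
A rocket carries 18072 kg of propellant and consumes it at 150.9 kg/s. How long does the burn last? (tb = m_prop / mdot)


tb = 18072 / 150.9 = 119.8 s

119.8 s


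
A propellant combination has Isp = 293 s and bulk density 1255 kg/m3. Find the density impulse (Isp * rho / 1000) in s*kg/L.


rho*Isp = 293 * 1255 / 1000 = 368 s*kg/L

368 s*kg/L


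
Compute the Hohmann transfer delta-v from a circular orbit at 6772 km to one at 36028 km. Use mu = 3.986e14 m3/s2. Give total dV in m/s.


V1 = sqrt(mu/r1) = 7672.03 m/s
dV1 = V1*(sqrt(2*r2/(r1+r2)) - 1) = 2282.56 m/s
V2 = sqrt(mu/r2) = 3326.2 m/s
dV2 = V2*(1 - sqrt(2*r1/(r1+r2))) = 1455.09 m/s
Total dV = 3738 m/s

3738 m/s


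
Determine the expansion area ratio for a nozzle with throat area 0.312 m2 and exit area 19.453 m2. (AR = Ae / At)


AR = 19.453 / 0.312 = 62.3

62.3


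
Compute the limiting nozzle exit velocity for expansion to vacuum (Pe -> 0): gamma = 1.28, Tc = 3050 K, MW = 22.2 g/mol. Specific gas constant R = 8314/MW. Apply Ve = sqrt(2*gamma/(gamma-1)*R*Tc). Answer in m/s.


R = 8314 / 22.2 = 374.5 J/(kg.K)
Ve = sqrt(2 * 1.28 / (1.28 - 1) * 374.5 * 3050) = 3232 m/s

3232 m/s


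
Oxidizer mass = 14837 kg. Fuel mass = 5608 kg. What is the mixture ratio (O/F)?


MR = 14837 / 5608 = 2.65

2.65


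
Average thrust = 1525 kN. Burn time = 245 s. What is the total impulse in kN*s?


It = 1525 * 245 = 373625 kN*s

373625 kN*s


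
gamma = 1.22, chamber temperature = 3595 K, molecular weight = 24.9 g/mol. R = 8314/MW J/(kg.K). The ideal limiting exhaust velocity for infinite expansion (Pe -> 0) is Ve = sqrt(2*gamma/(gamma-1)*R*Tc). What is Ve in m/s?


R = 8314 / 24.9 = 333.9 J/(kg.K)
Ve = sqrt(2 * 1.22 / (1.22 - 1) * 333.9 * 3595) = 3649 m/s

3649 m/s


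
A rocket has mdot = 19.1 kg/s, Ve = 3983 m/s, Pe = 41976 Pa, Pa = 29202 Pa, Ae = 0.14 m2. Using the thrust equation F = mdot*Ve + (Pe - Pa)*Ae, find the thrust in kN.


F = 19.1 * 3983 + (41976 - 29202) * 0.14 = 77864.0 N = 77.9 kN

77.9 kN


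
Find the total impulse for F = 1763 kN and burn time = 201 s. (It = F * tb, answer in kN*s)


It = 1763 * 201 = 354363 kN*s

354363 kN*s


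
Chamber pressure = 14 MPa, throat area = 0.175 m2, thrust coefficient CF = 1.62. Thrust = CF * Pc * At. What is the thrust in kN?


F = 1.62 * 14e6 * 0.175 = 3.9690e+06 N = 3969.0 kN

3969.0 kN


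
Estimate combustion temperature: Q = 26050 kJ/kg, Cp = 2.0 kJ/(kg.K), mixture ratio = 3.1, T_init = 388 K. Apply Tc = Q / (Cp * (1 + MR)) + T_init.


Tc = 26050 / (2.0 * (1 + 3.1)) + 388 = 3565 K

3565 K


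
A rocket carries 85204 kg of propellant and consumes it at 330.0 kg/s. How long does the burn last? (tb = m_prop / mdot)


tb = 85204 / 330.0 = 258.2 s

258.2 s


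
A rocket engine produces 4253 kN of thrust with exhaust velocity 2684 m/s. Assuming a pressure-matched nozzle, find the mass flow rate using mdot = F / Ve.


mdot = F / Ve = 4253000 / 2684 = 1584.6 kg/s

1584.6 kg/s


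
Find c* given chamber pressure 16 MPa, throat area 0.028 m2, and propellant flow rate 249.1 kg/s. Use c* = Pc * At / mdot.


c* = 16e6 * 0.028 / 249.1 = 1798 m/s

1798 m/s


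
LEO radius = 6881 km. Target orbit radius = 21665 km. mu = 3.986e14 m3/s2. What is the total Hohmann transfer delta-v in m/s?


V1 = sqrt(mu/r1) = 7611.02 m/s
dV1 = V1*(sqrt(2*r2/(r1+r2)) - 1) = 1765.99 m/s
V2 = sqrt(mu/r2) = 4289.33 m/s
dV2 = V2*(1 - sqrt(2*r1/(r1+r2))) = 1311.1 m/s
Total dV = 3077 m/s

3077 m/s


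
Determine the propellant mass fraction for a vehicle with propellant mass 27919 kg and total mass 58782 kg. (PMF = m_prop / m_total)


PMF = 27919 / 58782 = 0.475

0.475


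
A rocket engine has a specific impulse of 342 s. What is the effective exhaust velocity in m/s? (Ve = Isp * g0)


Ve = Isp * g0 = 342 * 9.81 = 3355.0 m/s

3355.0 m/s


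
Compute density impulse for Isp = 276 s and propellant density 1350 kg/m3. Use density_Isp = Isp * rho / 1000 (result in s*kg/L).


rho*Isp = 276 * 1350 / 1000 = 373 s*kg/L

373 s*kg/L


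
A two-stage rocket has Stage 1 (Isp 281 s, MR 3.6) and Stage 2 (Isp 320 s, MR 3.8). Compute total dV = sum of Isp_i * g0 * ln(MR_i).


dV1 = 281 * 9.81 * ln(3.6) = 3531.0 m/s
dV2 = 320 * 9.81 * ln(3.8) = 4190.8 m/s
Total dV = 3531.0 + 4190.8 = 7721.8 m/s ~ 7722 m/s

7722 m/s


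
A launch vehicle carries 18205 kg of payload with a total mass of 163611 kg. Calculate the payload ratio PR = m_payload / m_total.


PR = 18205 / 163611 = 0.1113

0.1113


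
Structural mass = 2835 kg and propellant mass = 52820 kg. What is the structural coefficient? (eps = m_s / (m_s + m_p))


eps = 2835 / (2835 + 52820) = 0.0509

0.0509


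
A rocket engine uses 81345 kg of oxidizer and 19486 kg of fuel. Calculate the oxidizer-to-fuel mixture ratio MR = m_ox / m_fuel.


MR = 81345 / 19486 = 4.17

4.17


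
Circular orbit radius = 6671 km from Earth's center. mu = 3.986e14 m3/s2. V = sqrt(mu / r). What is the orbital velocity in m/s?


V = sqrt(3.986e14 / 6671000) = 7730 m/s

7730 m/s


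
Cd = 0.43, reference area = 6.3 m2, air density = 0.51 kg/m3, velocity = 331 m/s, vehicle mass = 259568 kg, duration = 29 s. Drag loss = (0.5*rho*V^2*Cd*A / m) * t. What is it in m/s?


D = 0.5 * 0.51 * 331^2 * 0.43 * 6.3 = 75684.19 N
a = 75684.19 / 259568 = 0.2916 m/s2
dV = 0.2916 * 29 = 8.5 m/s

8.5 m/s


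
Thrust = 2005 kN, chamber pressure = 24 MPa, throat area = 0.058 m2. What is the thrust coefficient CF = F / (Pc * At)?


CF = 2005000 / (24e6 * 0.058) = 1.44

1.44


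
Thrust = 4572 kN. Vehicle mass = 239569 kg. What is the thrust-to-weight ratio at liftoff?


TWR = 4572000 / (239569 * 9.81) = 1.95

1.95


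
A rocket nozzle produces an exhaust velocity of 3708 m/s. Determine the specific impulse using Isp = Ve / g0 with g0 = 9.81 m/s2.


Isp = Ve / g0 = 3708 / 9.81 = 378.0 s

378.0 s


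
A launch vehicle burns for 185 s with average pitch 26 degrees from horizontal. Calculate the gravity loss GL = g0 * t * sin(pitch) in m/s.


GL = 9.81 * 185 * sin(26 deg) = 796 m/s

796 m/s


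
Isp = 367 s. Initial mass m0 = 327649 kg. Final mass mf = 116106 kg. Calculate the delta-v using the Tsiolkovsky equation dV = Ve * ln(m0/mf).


Ve = 367 * 9.81 = 3600.27 m/s
dV = 3600.27 * ln(327649/116106) = 3735 m/s

3735 m/s


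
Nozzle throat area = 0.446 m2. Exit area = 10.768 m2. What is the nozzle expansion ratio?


AR = 10.768 / 0.446 = 24.1

24.1


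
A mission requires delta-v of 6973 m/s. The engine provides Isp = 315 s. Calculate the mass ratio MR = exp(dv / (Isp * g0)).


Ve = 315 * 9.81 = 3090.15 m/s
MR = exp(6973 / 3090.15) = 9.55

9.55


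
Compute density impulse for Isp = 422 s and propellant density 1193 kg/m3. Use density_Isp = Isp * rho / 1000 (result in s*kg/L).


rho*Isp = 422 * 1193 / 1000 = 503 s*kg/L

503 s*kg/L


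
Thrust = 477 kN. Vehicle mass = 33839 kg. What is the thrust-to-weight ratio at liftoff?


TWR = 477000 / (33839 * 9.81) = 1.44

1.44


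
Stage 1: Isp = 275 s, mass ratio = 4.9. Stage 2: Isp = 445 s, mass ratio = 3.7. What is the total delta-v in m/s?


dV1 = 275 * 9.81 * ln(4.9) = 4287.4 m/s
dV2 = 445 * 9.81 * ln(3.7) = 5711.5 m/s
Total dV = 4287.4 + 5711.5 = 9998.9 m/s ~ 9999 m/s

9999 m/s


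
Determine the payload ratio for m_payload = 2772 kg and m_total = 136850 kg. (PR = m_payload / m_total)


PR = 2772 / 136850 = 0.0203

0.0203


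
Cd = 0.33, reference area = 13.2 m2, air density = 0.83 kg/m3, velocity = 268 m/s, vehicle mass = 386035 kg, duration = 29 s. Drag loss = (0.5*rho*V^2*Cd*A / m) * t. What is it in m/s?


D = 0.5 * 0.83 * 268^2 * 0.33 * 13.2 = 129839.12 N
a = 129839.12 / 386035 = 0.3363 m/s2
dV = 0.3363 * 29 = 9.8 m/s

9.8 m/s


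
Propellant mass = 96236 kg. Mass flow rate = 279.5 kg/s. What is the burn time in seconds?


tb = 96236 / 279.5 = 344.3 s

344.3 s


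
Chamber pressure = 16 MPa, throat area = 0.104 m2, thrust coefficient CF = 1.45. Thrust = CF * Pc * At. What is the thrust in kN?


F = 1.45 * 16e6 * 0.104 = 2.4128e+06 N = 2412.8 kN

2412.8 kN


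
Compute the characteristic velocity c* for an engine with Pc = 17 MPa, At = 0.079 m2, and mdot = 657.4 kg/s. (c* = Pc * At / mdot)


c* = 17e6 * 0.079 / 657.4 = 2043 m/s

2043 m/s


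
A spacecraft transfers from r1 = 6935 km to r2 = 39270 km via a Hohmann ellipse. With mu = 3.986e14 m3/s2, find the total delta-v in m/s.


V1 = sqrt(mu/r1) = 7581.33 m/s
dV1 = V1*(sqrt(2*r2/(r1+r2)) - 1) = 2302.98 m/s
V2 = sqrt(mu/r2) = 3185.94 m/s
dV2 = V2*(1 - sqrt(2*r1/(r1+r2))) = 1440.4 m/s
Total dV = 3743 m/s

3743 m/s


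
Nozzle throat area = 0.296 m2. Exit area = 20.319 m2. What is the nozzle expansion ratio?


AR = 20.319 / 0.296 = 68.6

68.6


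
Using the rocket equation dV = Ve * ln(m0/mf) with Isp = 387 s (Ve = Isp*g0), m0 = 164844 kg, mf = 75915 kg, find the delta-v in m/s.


Ve = 387 * 9.81 = 3796.47 m/s
dV = 3796.47 * ln(164844/75915) = 2944 m/s

2944 m/s


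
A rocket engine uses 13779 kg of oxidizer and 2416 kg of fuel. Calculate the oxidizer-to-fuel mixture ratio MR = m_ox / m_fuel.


MR = 13779 / 2416 = 5.7

5.7


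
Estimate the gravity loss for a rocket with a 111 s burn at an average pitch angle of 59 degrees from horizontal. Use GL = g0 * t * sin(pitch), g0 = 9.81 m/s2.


GL = 9.81 * 111 * sin(59 deg) = 933 m/s

933 m/s


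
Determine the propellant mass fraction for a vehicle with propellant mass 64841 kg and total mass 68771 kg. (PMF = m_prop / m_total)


PMF = 64841 / 68771 = 0.943

0.943


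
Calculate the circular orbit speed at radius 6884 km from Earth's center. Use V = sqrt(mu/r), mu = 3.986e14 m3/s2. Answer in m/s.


V = sqrt(3.986e14 / 6884000) = 7609 m/s

7609 m/s


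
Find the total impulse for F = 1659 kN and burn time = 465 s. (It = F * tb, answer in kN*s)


It = 1659 * 465 = 771435 kN*s

771435 kN*s


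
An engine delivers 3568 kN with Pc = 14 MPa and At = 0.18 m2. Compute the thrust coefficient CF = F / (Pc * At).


CF = 3568000 / (14e6 * 0.18) = 1.42

1.42


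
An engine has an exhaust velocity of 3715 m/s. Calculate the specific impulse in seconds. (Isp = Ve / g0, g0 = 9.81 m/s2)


Isp = Ve / g0 = 3715 / 9.81 = 378.7 s

378.7 s


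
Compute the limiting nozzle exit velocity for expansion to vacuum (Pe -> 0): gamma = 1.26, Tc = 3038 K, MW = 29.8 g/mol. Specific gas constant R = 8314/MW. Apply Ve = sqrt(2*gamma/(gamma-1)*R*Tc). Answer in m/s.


R = 8314 / 29.8 = 278.99 J/(kg.K)
Ve = sqrt(2 * 1.26 / (1.26 - 1) * 278.99 * 3038) = 2866 m/s

2866 m/s


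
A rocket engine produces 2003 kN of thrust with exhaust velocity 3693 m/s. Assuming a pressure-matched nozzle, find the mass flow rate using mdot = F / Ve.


mdot = F / Ve = 2003000 / 3693 = 542.4 kg/s

542.4 kg/s


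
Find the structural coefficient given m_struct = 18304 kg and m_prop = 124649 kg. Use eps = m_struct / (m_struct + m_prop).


eps = 18304 / (18304 + 124649) = 0.128

0.128


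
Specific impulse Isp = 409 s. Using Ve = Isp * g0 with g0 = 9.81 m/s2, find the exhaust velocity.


Ve = Isp * g0 = 409 * 9.81 = 4012.3 m/s

4012.3 m/s


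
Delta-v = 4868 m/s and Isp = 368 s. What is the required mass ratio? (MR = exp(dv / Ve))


Ve = 368 * 9.81 = 3610.08 m/s
MR = exp(4868 / 3610.08) = 3.851

3.851


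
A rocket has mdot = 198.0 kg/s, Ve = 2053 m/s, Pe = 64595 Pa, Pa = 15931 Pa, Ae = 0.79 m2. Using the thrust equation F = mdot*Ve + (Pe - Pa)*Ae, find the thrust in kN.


F = 198.0 * 2053 + (64595 - 15931) * 0.79 = 444939.0 N = 444.9 kN

444.9 kN


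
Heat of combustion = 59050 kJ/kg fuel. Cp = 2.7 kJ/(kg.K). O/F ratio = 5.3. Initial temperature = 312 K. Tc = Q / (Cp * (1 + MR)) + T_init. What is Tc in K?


Tc = 59050 / (2.7 * (1 + 5.3)) + 312 = 3783 K

3783 K


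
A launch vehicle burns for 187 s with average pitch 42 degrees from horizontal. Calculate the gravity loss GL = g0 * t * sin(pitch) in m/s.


GL = 9.81 * 187 * sin(42 deg) = 1228 m/s

1228 m/s


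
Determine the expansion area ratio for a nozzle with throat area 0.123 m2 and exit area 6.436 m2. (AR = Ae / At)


AR = 6.436 / 0.123 = 52.3

52.3


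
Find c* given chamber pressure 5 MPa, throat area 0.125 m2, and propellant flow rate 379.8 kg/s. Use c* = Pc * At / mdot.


c* = 5e6 * 0.125 / 379.8 = 1646 m/s

1646 m/s


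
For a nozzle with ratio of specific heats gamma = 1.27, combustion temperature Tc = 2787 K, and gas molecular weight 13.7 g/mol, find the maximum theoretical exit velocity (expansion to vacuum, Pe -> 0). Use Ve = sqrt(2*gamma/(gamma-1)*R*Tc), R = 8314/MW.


R = 8314 / 13.7 = 606.86 J/(kg.K)
Ve = sqrt(2 * 1.27 / (1.27 - 1) * 606.86 * 2787) = 3989 m/s

3989 m/s


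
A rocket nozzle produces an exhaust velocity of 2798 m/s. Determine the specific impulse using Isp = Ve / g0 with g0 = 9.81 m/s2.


Isp = Ve / g0 = 2798 / 9.81 = 285.2 s

285.2 s


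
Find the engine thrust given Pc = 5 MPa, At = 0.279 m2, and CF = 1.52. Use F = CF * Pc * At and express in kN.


F = 1.52 * 5e6 * 0.279 = 2.1204e+06 N = 2120.4 kN

2120.4 kN


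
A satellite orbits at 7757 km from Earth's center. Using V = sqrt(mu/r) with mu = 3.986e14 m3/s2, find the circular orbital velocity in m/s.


V = sqrt(3.986e14 / 7757000) = 7168 m/s

7168 m/s


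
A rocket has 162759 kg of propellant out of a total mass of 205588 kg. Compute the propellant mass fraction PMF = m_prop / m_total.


PMF = 162759 / 205588 = 0.792

0.792


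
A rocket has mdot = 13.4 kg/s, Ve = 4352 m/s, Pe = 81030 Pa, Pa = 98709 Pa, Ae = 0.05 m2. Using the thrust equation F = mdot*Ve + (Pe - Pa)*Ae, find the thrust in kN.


F = 13.4 * 4352 + (81030 - 98709) * 0.05 = 57433.0 N = 57.4 kN

57.4 kN


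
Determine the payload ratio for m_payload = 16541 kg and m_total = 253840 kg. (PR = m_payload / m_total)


PR = 16541 / 253840 = 0.0652

0.0652


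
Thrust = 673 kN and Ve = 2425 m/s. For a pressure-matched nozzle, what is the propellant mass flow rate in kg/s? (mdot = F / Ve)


mdot = F / Ve = 673000 / 2425 = 277.5 kg/s

277.5 kg/s


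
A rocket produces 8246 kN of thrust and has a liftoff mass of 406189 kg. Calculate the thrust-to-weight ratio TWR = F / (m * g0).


TWR = 8246000 / (406189 * 9.81) = 2.07

2.07


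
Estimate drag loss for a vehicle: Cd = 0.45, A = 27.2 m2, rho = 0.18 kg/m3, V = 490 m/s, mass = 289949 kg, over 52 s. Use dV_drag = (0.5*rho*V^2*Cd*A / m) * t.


D = 0.5 * 0.18 * 490^2 * 0.45 * 27.2 = 264494.16 N
a = 264494.16 / 289949 = 0.9122 m/s2
dV = 0.9122 * 52 = 47.4 m/s

47.4 m/s


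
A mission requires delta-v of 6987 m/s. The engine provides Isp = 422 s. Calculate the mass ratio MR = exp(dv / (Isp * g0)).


Ve = 422 * 9.81 = 4139.82 m/s
MR = exp(6987 / 4139.82) = 5.407

5.407


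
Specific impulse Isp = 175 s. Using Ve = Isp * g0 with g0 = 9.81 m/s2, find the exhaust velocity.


Ve = Isp * g0 = 175 * 9.81 = 1716.8 m/s

1716.8 m/s


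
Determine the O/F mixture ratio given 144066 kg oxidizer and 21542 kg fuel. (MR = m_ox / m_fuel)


MR = 144066 / 21542 = 6.69

6.69


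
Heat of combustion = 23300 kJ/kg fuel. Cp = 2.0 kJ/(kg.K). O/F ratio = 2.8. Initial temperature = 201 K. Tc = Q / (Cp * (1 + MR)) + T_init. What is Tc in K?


Tc = 23300 / (2.0 * (1 + 2.8)) + 201 = 3267 K

3267 K


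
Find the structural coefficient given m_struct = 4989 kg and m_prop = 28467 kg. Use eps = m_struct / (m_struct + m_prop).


eps = 4989 / (4989 + 28467) = 0.1491

0.1491


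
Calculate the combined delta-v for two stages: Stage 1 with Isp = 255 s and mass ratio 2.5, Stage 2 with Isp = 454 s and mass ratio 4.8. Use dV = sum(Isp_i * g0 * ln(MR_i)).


dV1 = 255 * 9.81 * ln(2.5) = 2292.1 m/s
dV2 = 454 * 9.81 * ln(4.8) = 6986.2 m/s
Total dV = 2292.1 + 6986.2 = 9278.3 m/s ~ 9278 m/s

9278 m/s


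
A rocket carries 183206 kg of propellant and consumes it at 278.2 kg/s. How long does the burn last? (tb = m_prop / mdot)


tb = 183206 / 278.2 = 658.5 s

658.5 s


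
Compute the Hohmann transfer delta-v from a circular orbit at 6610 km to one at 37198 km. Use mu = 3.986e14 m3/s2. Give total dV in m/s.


V1 = sqrt(mu/r1) = 7765.47 m/s
dV1 = V1*(sqrt(2*r2/(r1+r2)) - 1) = 2354.19 m/s
V2 = sqrt(mu/r2) = 3273.47 m/s
dV2 = V2*(1 - sqrt(2*r1/(r1+r2))) = 1475.23 m/s
Total dV = 3829 m/s

3829 m/s


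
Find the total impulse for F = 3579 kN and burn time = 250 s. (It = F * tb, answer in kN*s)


It = 3579 * 250 = 894750 kN*s

894750 kN*s


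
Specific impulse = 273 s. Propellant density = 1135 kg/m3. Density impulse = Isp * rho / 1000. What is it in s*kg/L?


rho*Isp = 273 * 1135 / 1000 = 310 s*kg/L

310 s*kg/L


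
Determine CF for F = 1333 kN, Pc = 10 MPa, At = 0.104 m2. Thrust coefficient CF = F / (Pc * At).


CF = 1333000 / (10e6 * 0.104) = 1.28

1.28


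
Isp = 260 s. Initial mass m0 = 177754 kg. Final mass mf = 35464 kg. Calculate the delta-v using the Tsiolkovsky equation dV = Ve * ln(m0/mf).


Ve = 260 * 9.81 = 2550.6 m/s
dV = 2550.6 * ln(177754/35464) = 4111 m/s

4111 m/s


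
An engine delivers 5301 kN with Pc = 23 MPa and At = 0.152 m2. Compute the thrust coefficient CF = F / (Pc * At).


CF = 5301000 / (23e6 * 0.152) = 1.52

1.52


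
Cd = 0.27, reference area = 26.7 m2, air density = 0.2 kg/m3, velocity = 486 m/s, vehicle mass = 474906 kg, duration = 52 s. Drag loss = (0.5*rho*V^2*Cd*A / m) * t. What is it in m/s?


D = 0.5 * 0.2 * 486^2 * 0.27 * 26.7 = 170273.7 N
a = 170273.7 / 474906 = 0.3585 m/s2
dV = 0.3585 * 52 = 18.6 m/s

18.6 m/s


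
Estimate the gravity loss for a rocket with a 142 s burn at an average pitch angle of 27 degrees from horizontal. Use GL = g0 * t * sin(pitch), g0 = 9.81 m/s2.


GL = 9.81 * 142 * sin(27 deg) = 632 m/s

632 m/s


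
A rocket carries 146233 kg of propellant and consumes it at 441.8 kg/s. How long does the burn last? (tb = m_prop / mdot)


tb = 146233 / 441.8 = 331.0 s

331.0 s


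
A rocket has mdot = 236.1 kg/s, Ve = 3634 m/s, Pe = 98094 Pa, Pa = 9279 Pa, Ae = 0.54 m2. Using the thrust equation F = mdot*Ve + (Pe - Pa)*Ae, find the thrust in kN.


F = 236.1 * 3634 + (98094 - 9279) * 0.54 = 905948.0 N = 905.9 kN

905.9 kN


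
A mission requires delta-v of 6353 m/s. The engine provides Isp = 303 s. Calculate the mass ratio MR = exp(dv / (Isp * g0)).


Ve = 303 * 9.81 = 2972.43 m/s
MR = exp(6353 / 2972.43) = 8.477

8.477


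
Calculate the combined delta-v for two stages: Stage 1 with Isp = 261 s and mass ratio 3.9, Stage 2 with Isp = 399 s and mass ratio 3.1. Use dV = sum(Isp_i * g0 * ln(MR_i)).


dV1 = 261 * 9.81 * ln(3.9) = 3484.7 m/s
dV2 = 399 * 9.81 * ln(3.1) = 4428.5 m/s
Total dV = 3484.7 + 4428.5 = 7913.2 m/s ~ 7913 m/s

7913 m/s


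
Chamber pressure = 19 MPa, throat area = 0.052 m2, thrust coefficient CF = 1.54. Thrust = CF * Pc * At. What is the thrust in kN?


F = 1.54 * 19e6 * 0.052 = 1.5215e+06 N = 1521.5 kN

1521.5 kN


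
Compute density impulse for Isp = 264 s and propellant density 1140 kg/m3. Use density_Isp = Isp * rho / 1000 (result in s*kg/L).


rho*Isp = 264 * 1140 / 1000 = 301 s*kg/L

301 s*kg/L


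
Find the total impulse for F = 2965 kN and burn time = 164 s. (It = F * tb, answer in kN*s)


It = 2965 * 164 = 486260 kN*s

486260 kN*s


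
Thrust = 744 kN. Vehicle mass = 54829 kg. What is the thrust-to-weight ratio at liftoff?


TWR = 744000 / (54829 * 9.81) = 1.38

1.38


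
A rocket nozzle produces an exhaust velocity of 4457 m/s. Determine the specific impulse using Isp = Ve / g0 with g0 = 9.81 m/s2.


Isp = Ve / g0 = 4457 / 9.81 = 454.3 s

454.3 s


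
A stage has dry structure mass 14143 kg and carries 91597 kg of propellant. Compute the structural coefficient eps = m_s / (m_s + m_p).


eps = 14143 / (14143 + 91597) = 0.1338

0.1338


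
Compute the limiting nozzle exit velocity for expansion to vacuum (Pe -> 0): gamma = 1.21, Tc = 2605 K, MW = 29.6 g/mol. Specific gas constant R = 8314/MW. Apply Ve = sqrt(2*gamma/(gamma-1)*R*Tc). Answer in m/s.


R = 8314 / 29.6 = 280.88 J/(kg.K)
Ve = sqrt(2 * 1.21 / (1.21 - 1) * 280.88 * 2605) = 2904 m/s

2904 m/s


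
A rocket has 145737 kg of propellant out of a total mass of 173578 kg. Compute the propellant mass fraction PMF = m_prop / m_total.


PMF = 145737 / 173578 = 0.84

0.84


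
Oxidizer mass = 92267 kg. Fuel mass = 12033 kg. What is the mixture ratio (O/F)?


MR = 92267 / 12033 = 7.67

7.67


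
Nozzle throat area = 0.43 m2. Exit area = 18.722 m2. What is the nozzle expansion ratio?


AR = 18.722 / 0.43 = 43.5

43.5


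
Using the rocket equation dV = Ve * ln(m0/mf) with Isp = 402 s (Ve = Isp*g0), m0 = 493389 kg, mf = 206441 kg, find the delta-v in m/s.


Ve = 402 * 9.81 = 3943.62 m/s
dV = 3943.62 * ln(493389/206441) = 3436 m/s

3436 m/s


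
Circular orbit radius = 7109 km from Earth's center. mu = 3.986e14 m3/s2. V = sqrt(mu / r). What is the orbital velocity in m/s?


V = sqrt(3.986e14 / 7109000) = 7488 m/s

7488 m/s


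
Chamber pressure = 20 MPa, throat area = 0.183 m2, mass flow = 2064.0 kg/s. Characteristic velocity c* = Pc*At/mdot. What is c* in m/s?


c* = 20e6 * 0.183 / 2064.0 = 1773 m/s

1773 m/s


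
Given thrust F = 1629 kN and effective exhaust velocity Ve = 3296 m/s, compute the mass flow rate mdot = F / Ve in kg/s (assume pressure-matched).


mdot = F / Ve = 1629000 / 3296 = 494.2 kg/s

494.2 kg/s


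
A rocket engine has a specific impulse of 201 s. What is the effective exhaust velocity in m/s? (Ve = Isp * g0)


Ve = Isp * g0 = 201 * 9.81 = 1971.8 m/s

1971.8 m/s


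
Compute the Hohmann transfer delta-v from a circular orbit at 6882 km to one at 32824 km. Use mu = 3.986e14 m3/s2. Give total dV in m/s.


V1 = sqrt(mu/r1) = 7610.47 m/s
dV1 = V1*(sqrt(2*r2/(r1+r2)) - 1) = 2175.28 m/s
V2 = sqrt(mu/r2) = 3484.76 m/s
dV2 = V2*(1 - sqrt(2*r1/(r1+r2))) = 1433.04 m/s
Total dV = 3608 m/s

3608 m/s


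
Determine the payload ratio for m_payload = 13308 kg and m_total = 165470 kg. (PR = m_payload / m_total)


PR = 13308 / 165470 = 0.0804

0.0804


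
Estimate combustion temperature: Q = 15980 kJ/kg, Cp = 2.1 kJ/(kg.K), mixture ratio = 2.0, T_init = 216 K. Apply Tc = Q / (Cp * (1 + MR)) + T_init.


Tc = 15980 / (2.1 * (1 + 2.0)) + 216 = 2753 K

2753 K


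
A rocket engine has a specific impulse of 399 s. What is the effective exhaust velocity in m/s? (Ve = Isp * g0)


Ve = Isp * g0 = 399 * 9.81 = 3914.2 m/s

3914.2 m/s


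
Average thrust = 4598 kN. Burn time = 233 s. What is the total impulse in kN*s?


It = 4598 * 233 = 1071334 kN*s

1071334 kN*s


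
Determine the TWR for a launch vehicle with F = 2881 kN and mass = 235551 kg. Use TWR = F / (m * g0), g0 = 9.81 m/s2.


TWR = 2881000 / (235551 * 9.81) = 1.25

1.25


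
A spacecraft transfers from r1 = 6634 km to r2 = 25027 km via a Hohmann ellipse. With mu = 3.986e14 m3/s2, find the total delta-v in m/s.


V1 = sqrt(mu/r1) = 7751.41 m/s
dV1 = V1*(sqrt(2*r2/(r1+r2)) - 1) = 1994.85 m/s
V2 = sqrt(mu/r2) = 3990.84 m/s
dV2 = V2*(1 - sqrt(2*r1/(r1+r2))) = 1407.36 m/s
Total dV = 3402 m/s

3402 m/s


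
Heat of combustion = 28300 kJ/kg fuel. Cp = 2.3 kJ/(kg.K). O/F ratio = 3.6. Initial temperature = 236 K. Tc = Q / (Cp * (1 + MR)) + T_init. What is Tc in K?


Tc = 28300 / (2.3 * (1 + 3.6)) + 236 = 2911 K

2911 K


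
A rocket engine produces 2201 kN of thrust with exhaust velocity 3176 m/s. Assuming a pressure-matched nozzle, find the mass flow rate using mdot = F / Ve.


mdot = F / Ve = 2201000 / 3176 = 693.0 kg/s

693.0 kg/s


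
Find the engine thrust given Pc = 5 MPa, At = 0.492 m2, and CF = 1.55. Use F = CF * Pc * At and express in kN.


F = 1.55 * 5e6 * 0.492 = 3.8130e+06 N = 3813.0 kN

3813.0 kN


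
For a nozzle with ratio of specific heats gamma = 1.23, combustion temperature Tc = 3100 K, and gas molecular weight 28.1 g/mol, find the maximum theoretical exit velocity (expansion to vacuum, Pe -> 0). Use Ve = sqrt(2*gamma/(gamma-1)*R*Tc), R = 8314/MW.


R = 8314 / 28.1 = 295.87 J/(kg.K)
Ve = sqrt(2 * 1.23 / (1.23 - 1) * 295.87 * 3100) = 3132 m/s

3132 m/s


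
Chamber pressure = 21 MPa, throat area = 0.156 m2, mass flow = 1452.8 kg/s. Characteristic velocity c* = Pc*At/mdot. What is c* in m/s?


c* = 21e6 * 0.156 / 1452.8 = 2255 m/s

2255 m/s


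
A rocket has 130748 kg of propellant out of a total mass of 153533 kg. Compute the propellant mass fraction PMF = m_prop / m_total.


PMF = 130748 / 153533 = 0.852

0.852


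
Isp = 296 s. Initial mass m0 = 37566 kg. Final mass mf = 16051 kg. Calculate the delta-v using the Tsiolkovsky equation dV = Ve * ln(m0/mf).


Ve = 296 * 9.81 = 2903.76 m/s
dV = 2903.76 * ln(37566/16051) = 2469 m/s

2469 m/s


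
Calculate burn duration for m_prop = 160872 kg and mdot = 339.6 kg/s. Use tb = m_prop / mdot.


tb = 160872 / 339.6 = 473.7 s

473.7 s


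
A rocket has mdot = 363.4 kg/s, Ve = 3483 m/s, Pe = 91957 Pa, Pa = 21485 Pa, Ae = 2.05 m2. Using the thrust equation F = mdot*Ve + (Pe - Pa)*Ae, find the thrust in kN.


F = 363.4 * 3483 + (91957 - 21485) * 2.05 = 1.4102e+06 N = 1410.2 kN

1410.2 kN


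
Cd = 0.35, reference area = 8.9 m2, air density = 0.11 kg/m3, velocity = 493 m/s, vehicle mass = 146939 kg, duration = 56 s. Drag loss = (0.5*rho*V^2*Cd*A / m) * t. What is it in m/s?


D = 0.5 * 0.11 * 493^2 * 0.35 * 8.9 = 41640.37 N
a = 41640.37 / 146939 = 0.2834 m/s2
dV = 0.2834 * 56 = 15.9 m/s

15.9 m/s


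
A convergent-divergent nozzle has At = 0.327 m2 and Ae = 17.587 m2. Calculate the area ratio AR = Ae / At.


AR = 17.587 / 0.327 = 53.8

53.8


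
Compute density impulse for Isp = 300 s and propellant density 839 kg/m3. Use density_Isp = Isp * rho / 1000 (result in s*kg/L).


rho*Isp = 300 * 839 / 1000 = 252 s*kg/L

252 s*kg/L


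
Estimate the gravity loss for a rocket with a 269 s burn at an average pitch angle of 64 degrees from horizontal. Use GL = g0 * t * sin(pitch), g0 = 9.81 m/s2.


GL = 9.81 * 269 * sin(64 deg) = 2372 m/s

2372 m/s


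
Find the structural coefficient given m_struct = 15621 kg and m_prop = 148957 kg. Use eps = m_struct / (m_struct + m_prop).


eps = 15621 / (15621 + 148957) = 0.0949

0.0949


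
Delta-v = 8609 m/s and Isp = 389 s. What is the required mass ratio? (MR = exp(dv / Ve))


Ve = 389 * 9.81 = 3816.09 m/s
MR = exp(8609 / 3816.09) = 9.545

9.545


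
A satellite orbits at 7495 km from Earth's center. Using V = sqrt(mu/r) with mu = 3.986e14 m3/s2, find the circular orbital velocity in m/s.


V = sqrt(3.986e14 / 7495000) = 7293 m/s

7293 m/s


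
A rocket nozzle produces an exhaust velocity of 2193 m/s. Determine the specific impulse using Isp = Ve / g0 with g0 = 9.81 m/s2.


Isp = Ve / g0 = 2193 / 9.81 = 223.5 s

223.5 s


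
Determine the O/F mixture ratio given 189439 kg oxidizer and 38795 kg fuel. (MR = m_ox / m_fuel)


MR = 189439 / 38795 = 4.88

4.88


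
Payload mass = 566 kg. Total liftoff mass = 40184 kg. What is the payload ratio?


PR = 566 / 40184 = 0.0141

0.0141


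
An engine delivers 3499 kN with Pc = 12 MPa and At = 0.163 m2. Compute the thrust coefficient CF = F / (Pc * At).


CF = 3499000 / (12e6 * 0.163) = 1.79

1.79


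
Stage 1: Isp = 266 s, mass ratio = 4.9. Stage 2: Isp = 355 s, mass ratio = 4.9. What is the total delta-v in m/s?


dV1 = 266 * 9.81 * ln(4.9) = 4147.0 m/s
dV2 = 355 * 9.81 * ln(4.9) = 5534.6 m/s
Total dV = 4147.0 + 5534.6 = 9681.6 m/s ~ 9682 m/s

9682 m/s


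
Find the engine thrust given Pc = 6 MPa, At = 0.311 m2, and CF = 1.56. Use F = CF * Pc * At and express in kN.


F = 1.56 * 6e6 * 0.311 = 2.9110e+06 N = 2911.0 kN

2911.0 kN


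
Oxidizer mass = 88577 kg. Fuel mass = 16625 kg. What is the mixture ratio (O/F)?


MR = 88577 / 16625 = 5.33

5.33


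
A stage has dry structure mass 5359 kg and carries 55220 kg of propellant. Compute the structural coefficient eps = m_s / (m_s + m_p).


eps = 5359 / (5359 + 55220) = 0.0885

0.0885


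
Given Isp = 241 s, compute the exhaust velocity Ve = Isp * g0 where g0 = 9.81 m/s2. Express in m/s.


Ve = Isp * g0 = 241 * 9.81 = 2364.2 m/s

2364.2 m/s


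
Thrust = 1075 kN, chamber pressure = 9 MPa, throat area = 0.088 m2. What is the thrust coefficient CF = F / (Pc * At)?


CF = 1075000 / (9e6 * 0.088) = 1.36

1.36


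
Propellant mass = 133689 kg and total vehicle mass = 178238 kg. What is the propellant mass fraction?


PMF = 133689 / 178238 = 0.75

0.75


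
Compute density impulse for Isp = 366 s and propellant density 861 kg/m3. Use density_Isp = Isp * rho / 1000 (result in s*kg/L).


rho*Isp = 366 * 861 / 1000 = 315 s*kg/L

315 s*kg/L


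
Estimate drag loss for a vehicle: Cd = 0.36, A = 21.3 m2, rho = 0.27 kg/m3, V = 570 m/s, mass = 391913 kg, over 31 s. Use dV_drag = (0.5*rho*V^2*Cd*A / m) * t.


D = 0.5 * 0.27 * 570^2 * 0.36 * 21.3 = 336329.98 N
a = 336329.98 / 391913 = 0.8582 m/s2
dV = 0.8582 * 31 = 26.6 m/s

26.6 m/s


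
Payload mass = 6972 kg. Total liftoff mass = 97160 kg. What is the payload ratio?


PR = 6972 / 97160 = 0.0718

0.0718


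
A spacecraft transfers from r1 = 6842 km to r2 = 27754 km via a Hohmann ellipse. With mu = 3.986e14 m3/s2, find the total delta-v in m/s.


V1 = sqrt(mu/r1) = 7632.68 m/s
dV1 = V1*(sqrt(2*r2/(r1+r2)) - 1) = 2035.44 m/s
V2 = sqrt(mu/r2) = 3789.71 m/s
dV2 = V2*(1 - sqrt(2*r1/(r1+r2))) = 1406.3 m/s
Total dV = 3442 m/s

3442 m/s


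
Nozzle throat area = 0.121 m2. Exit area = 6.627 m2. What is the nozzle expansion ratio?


AR = 6.627 / 0.121 = 54.8

54.8


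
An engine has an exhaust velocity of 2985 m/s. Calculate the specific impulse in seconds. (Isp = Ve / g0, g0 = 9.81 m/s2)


Isp = Ve / g0 = 2985 / 9.81 = 304.3 s

304.3 s


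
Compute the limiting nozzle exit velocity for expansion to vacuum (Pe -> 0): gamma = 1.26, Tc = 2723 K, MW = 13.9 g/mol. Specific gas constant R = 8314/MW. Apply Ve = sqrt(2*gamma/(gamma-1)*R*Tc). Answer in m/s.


R = 8314 / 13.9 = 598.13 J/(kg.K)
Ve = sqrt(2 * 1.26 / (1.26 - 1) * 598.13 * 2723) = 3973 m/s

3973 m/s


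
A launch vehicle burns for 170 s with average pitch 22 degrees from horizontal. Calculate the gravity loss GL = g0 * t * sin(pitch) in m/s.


GL = 9.81 * 170 * sin(22 deg) = 625 m/s

625 m/s


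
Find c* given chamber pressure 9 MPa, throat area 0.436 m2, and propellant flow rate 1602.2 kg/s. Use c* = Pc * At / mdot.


c* = 9e6 * 0.436 / 1602.2 = 2449 m/s

2449 m/s


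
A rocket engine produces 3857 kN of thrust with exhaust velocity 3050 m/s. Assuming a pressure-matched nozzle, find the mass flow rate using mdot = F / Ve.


mdot = F / Ve = 3857000 / 3050 = 1264.6 kg/s

1264.6 kg/s


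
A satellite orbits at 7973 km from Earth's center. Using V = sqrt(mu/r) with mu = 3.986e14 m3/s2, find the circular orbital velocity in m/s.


V = sqrt(3.986e14 / 7973000) = 7071 m/s

7071 m/s


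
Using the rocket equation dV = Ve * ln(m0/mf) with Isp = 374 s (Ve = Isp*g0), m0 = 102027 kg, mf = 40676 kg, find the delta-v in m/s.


Ve = 374 * 9.81 = 3668.94 m/s
dV = 3668.94 * ln(102027/40676) = 3374 m/s

3374 m/s


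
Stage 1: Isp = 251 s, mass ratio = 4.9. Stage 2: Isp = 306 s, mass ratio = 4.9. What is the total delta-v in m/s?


dV1 = 251 * 9.81 * ln(4.9) = 3913.2 m/s
dV2 = 306 * 9.81 * ln(4.9) = 4770.7 m/s
Total dV = 3913.2 + 4770.7 = 8683.9 m/s ~ 8684 m/s

8684 m/s


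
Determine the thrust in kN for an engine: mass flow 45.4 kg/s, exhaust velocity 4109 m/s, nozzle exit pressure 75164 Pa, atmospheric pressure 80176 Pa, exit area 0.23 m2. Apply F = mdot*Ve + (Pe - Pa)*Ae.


F = 45.4 * 4109 + (75164 - 80176) * 0.23 = 185396.0 N = 185.4 kN

185.4 kN


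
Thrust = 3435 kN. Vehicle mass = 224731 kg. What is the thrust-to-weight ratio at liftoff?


TWR = 3435000 / (224731 * 9.81) = 1.56

1.56


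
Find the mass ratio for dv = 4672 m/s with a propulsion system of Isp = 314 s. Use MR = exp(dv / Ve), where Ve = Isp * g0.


Ve = 314 * 9.81 = 3080.34 m/s
MR = exp(4672 / 3080.34) = 4.557

4.557


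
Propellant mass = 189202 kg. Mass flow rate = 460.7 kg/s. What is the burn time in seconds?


tb = 189202 / 460.7 = 410.7 s

410.7 s


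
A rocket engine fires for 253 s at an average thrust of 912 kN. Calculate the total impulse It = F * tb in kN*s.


It = 912 * 253 = 230736 kN*s

230736 kN*s


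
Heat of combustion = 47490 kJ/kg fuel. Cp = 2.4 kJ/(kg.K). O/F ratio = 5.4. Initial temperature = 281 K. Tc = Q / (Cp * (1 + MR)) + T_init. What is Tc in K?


Tc = 47490 / (2.4 * (1 + 5.4)) + 281 = 3373 K

3373 K


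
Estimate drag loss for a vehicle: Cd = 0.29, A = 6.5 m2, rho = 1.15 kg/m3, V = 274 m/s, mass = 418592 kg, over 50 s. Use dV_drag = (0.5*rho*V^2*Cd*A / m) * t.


D = 0.5 * 1.15 * 274^2 * 0.29 * 6.5 = 81373.0 N
a = 81373.0 / 418592 = 0.1944 m/s2
dV = 0.1944 * 50 = 9.7 m/s

9.7 m/s


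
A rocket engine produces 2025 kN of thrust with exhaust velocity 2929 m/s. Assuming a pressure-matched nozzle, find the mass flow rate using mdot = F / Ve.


mdot = F / Ve = 2025000 / 2929 = 691.4 kg/s

691.4 kg/s


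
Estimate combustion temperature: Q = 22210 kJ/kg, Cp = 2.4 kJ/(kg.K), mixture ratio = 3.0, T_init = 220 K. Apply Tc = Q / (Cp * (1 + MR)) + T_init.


Tc = 22210 / (2.4 * (1 + 3.0)) + 220 = 2534 K

2534 K


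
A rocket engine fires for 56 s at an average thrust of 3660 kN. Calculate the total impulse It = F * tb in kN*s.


It = 3660 * 56 = 204960 kN*s

204960 kN*s


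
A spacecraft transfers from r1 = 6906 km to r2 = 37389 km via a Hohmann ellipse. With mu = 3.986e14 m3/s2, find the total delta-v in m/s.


V1 = sqrt(mu/r1) = 7597.23 m/s
dV1 = V1*(sqrt(2*r2/(r1+r2)) - 1) = 2273.85 m/s
V2 = sqrt(mu/r2) = 3265.1 m/s
dV2 = V2*(1 - sqrt(2*r1/(r1+r2))) = 1441.85 m/s
Total dV = 3716 m/s

3716 m/s


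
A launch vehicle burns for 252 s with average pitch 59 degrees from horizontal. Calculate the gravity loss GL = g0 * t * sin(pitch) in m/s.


GL = 9.81 * 252 * sin(59 deg) = 2119 m/s

2119 m/s


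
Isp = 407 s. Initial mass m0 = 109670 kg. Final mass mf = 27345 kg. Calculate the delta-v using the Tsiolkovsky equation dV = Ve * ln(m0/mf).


Ve = 407 * 9.81 = 3992.67 m/s
dV = 3992.67 * ln(109670/27345) = 5546 m/s

5546 m/s


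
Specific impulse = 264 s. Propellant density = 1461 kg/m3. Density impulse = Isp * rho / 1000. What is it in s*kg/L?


rho*Isp = 264 * 1461 / 1000 = 386 s*kg/L

386 s*kg/L


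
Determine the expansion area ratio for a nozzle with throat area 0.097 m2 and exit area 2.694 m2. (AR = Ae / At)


AR = 2.694 / 0.097 = 27.8

27.8


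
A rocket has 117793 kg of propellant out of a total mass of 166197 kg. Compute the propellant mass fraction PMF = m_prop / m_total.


PMF = 117793 / 166197 = 0.709

0.709


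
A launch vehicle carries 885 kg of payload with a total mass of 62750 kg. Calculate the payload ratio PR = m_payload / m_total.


PR = 885 / 62750 = 0.0141

0.0141


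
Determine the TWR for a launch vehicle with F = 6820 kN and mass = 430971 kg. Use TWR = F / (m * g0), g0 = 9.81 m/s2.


TWR = 6820000 / (430971 * 9.81) = 1.61

1.61


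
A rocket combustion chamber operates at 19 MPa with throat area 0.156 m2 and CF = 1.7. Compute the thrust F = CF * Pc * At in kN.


F = 1.7 * 19e6 * 0.156 = 5.0388e+06 N = 5038.8 kN

5038.8 kN


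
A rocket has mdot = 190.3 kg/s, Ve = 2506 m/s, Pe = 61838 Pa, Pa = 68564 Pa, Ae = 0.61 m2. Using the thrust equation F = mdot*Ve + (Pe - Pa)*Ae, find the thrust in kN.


F = 190.3 * 2506 + (61838 - 68564) * 0.61 = 472789.0 N = 472.8 kN

472.8 kN


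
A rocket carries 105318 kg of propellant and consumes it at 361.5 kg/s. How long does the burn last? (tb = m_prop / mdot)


tb = 105318 / 361.5 = 291.3 s

291.3 s


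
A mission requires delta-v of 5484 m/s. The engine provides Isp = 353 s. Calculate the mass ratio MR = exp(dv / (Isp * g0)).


Ve = 353 * 9.81 = 3462.93 m/s
MR = exp(5484 / 3462.93) = 4.873

4.873


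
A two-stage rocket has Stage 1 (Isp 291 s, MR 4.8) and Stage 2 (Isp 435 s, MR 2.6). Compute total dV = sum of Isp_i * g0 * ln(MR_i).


dV1 = 291 * 9.81 * ln(4.8) = 4477.9 m/s
dV2 = 435 * 9.81 * ln(2.6) = 4077.5 m/s
Total dV = 4477.9 + 4077.5 = 8555.4 m/s ~ 8555 m/s

8555 m/s


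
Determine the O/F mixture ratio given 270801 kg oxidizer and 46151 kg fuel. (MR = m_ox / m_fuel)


MR = 270801 / 46151 = 5.87

5.87


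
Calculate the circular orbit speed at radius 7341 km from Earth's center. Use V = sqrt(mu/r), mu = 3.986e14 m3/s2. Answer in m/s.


V = sqrt(3.986e14 / 7341000) = 7369 m/s

7369 m/s


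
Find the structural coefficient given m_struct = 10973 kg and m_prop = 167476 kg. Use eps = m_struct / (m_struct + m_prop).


eps = 10973 / (10973 + 167476) = 0.0615

0.0615


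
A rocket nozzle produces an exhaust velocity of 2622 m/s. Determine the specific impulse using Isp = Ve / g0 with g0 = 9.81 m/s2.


Isp = Ve / g0 = 2622 / 9.81 = 267.3 s

267.3 s


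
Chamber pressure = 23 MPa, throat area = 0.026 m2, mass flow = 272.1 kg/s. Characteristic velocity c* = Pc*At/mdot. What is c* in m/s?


c* = 23e6 * 0.026 / 272.1 = 2198 m/s

2198 m/s


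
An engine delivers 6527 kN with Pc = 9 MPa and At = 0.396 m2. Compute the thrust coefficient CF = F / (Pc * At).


CF = 6527000 / (9e6 * 0.396) = 1.83

1.83


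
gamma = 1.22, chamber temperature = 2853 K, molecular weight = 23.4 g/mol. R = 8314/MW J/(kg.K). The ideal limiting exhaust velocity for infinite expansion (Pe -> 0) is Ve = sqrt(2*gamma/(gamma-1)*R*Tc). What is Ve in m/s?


R = 8314 / 23.4 = 355.3 J/(kg.K)
Ve = sqrt(2 * 1.22 / (1.22 - 1) * 355.3 * 2853) = 3353 m/s

3353 m/s
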